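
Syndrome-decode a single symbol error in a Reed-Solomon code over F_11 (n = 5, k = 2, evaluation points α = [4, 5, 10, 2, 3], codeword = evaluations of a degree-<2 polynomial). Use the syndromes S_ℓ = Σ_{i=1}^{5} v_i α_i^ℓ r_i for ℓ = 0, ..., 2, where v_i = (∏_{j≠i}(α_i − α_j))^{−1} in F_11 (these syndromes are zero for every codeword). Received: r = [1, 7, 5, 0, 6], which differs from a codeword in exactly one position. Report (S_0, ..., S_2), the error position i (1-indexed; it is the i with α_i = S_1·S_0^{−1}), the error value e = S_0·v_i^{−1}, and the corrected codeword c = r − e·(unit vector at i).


S = (7, 4, 7), error at position 3, error magnitude e = 1, c = [1, 7, 4, 0, 6].

Step 1: column multipliers v_i = (∏_{j≠i}(α_i − α_j))^{−1} mod 11.
  i = 1 (α = 4): (4−5)(4−10)(4−2)(4−3) = (−1)·(−6)·2·1 = 12 ≡ 1, so v_1 = 1^{−1} = 1 (mod 11).
  i = 2 (α = 5): (5−4)(5−10)(5−2)(5−3) = 1·(−5)·3·2 = −30 ≡ 3, so v_2 = 3^{−1} = 4 (mod 11).
  i = 3 (α = 10): (10−4)(10−5)(10−2)(10−3) = 6·5·8·7 = 1680 ≡ 8, so v_3 = 8^{−1} = 7 (mod 11).
  i = 4 (α = 2): (2−4)(2−5)(2−10)(2−3) = (−2)·(−3)·(−8)·(−1) = 48 ≡ 4, so v_4 = 4^{−1} = 3 (mod 11).
  i = 5 (α = 3): (3−4)(3−5)(3−10)(3−2) = (−1)·(−2)·(−7)·1 = −14 ≡ 8, so v_5 = 8^{−1} = 7 (mod 11).
  v = [1, 4, 7, 3, 7].
Step 2: syndromes of r = [1, 7, 5, 0, 6] (all sums mod 11).
  S_0 = Σ v_i r_i = 1·1 + 4·7 + 7·5 + 3·0 + 7·6 = 106 ≡ 7.
  S_1 = Σ v_i α_i r_i = 1·4·1 + 4·5·7 + 7·10·5 + 3·2·0 + 7·3·6 = 620 ≡ 4.
  α_i^2 mod 11 = [5, 3, 1, 4, 9].
  S_2 = Σ v_i α_i^2 r_i = 1·5·1 + 4·3·7 + 7·1·5 + 3·4·0 + 7·9·6 = 502 ≡ 7.
  S = (7, 4, 7) ≠ 0, so r is not a codeword (an error is present).
Step 3: locate the error. For a single error e at position i, S_ℓ = v_i·e·α_i^ℓ, so α_err = S_1/S_0.
  S_0^{−1} = 7^{−1} = 8 (mod 11), so α_err = 4·8 = 32 ≡ 10 = α_3. Error position i = 3.
  Consistency check: S_2/S_1 = 7·3 = 21 ≡ 10 = α_err ✓ (single-error assumption holds).
Step 4: error magnitude e = S_0/v_3 = S_0·∏_{j≠3}(α_3 − α_j) = 7·8 = 56 ≡ 1 (mod 11).
Step 5: correct position 3: c_3 = r_3 − e = 5 − 1 ≡ 4 (mod 11). Hence c = [1, 7, 4, 0, 6].
  Check: interpolating c through the α_i gives m(x) = 10 + 6·x (degree < 2) with m(α_i) = c_i for every i, so c is indeed a codeword.


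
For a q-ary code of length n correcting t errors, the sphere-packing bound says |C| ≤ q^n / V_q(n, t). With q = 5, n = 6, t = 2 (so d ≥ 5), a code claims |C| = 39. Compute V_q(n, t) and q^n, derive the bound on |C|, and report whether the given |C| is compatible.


V_q(n, t) = 265, q^n = 15625, Hamming bound = 58, |C| = 39 ≤ bound (satisfied).

Step 1: Compute V_q(n, t) = Σ_{j=0}^2 C(n, j) (q−1)^j.
  j = 0: C(6,0)·(4)^0 = 1·1 = 1.
  j = 1: C(6,1)·(4)^1 = 6·4 = 24.
  j = 2: C(6,2)·(4)^2 = 15·16 = 240.
  V_q(n, t) = 1 + 24 + 240 = 265.
Step 2: q^n = 5^6 = 15625.
Step 3: Hamming bound ⌊q^n / V_q(n,t)⌋ = ⌊15625/265⌋ = 58.
Step 4: Compare |C| = 39 to 58: satisfied.
The claimed |C| lies below the Hamming bound.


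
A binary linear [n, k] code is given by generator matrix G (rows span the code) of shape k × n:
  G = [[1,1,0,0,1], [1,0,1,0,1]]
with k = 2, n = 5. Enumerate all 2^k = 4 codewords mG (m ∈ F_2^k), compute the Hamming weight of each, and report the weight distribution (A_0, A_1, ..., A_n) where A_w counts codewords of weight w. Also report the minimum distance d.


Weight distribution: A_0 = 1, A_2 = 1, A_3 = 2. Minimum distance d = 2.

Enumerate all 2^2 = 4 messages m ∈ F_2^2.
For each, compute codeword c = mG in F_2^5, then tally its weight.
  m = 00 → c = 00000, weight = 0.
  m = 10 → c = 11001, weight = 3.
  m = 01 → c = 10101, weight = 3.
  m = 11 → c = 01100, weight = 2.
Tally weights:
  weight 0: 1 codewords.
  weight 2: 1 codewords.
  weight 3: 2 codewords.
Minimum distance d = smallest w > 0 with A_w > 0 = 2.
Sanity: Σ A_w = 4 = 2^2 = 4 ✓.


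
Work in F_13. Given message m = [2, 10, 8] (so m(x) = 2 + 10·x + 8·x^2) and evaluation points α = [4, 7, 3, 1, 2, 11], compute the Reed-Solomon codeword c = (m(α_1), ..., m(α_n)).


c = [1, 9, 0, 7, 2, 1]

Message polynomial: m(x) = 2 + 10·x + 8·x^2 (mod 13).
For each evaluation point α_i, compute m(α_i) mod 13:
  α_1 = 4: Horner steps 8 → 3 → 1, so m(4) = 1.
  α_2 = 7: Horner steps 8 → 1 → 9, so m(7) = 9.
  α_3 = 3: Horner steps 8 → 8 → 0, so m(3) = 0.
  α_4 = 1: Horner steps 8 → 5 → 7, so m(1) = 7.
  α_5 = 2: Horner steps 8 → 0 → 2, so m(2) = 2.
  α_6 = 11: Horner steps 8 → 7 → 1, so m(11) = 1.
Codeword c = [1, 9, 0, 7, 2, 1] ∈ F_13^6.


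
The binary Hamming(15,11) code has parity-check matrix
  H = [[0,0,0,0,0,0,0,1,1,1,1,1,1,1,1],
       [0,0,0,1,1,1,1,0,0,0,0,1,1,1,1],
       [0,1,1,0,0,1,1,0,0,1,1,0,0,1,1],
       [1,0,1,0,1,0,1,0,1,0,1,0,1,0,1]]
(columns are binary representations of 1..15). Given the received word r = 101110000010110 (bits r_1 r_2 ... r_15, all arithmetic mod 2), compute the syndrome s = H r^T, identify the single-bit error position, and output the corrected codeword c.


s = (1, 0, 1, 1)^T, error position = 11, corrected codeword c = 101110000000110

Compute s = H r^T mod 2 one row at a time:
  s_1 = 0 + 0 + 0 + 1 + 0 + 1 + 1 + 0 = 3 ≡ 1 (mod 2).
  s_2 = 1 + 1 + 0 + 0 + 0 + 1 + 1 + 0 = 4 ≡ 0 (mod 2).
  s_3 = 0 + 1 + 0 + 0 + 0 + 1 + 1 + 0 = 3 ≡ 1 (mod 2).
  s_4 = 1 + 1 + 1 + 0 + 0 + 1 + 1 + 0 = 5 ≡ 1 (mod 2).
s = (1, 0, 1, 1)^T — this equals column 11 of H (binary 1011), so error is at position 11.
Correct: flip bit 11 of r = 101110000010110 to get c = 101110000000110.


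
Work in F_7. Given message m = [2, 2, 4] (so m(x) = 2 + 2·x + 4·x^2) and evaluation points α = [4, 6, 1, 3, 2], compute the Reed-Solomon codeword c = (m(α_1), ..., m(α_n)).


c = [4, 4, 1, 2, 1]

Message polynomial: m(x) = 2 + 2·x + 4·x^2 (mod 7).
For each evaluation point α_i, compute m(α_i) mod 7:
  α_1 = 4: Horner steps 4 → 4 → 4, so m(4) = 4.
  α_2 = 6: Horner steps 4 → 5 → 4, so m(6) = 4.
  α_3 = 1: Horner steps 4 → 6 → 1, so m(1) = 1.
  α_4 = 3: Horner steps 4 → 0 → 2, so m(3) = 2.
  α_5 = 2: Horner steps 4 → 3 → 1, so m(2) = 1.
Codeword c = [4, 4, 1, 2, 1] ∈ F_7^5.


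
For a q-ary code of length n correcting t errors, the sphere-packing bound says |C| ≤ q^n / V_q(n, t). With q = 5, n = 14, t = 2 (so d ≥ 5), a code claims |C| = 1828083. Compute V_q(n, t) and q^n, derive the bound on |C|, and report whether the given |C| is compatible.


V_q(n, t) = 1513, q^n = 6103515625, Hamming bound = 4034048, |C| = 1828083 ≤ bound (satisfied).

Step 1: Compute V_q(n, t) = Σ_{j=0}^2 C(n, j) (q−1)^j.
  j = 0: C(14,0)·(4)^0 = 1·1 = 1.
  j = 1: C(14,1)·(4)^1 = 14·4 = 56.
  j = 2: C(14,2)·(4)^2 = 91·16 = 1456.
  V_q(n, t) = 1 + 56 + 1456 = 1513.
Step 2: q^n = 5^14 = 6103515625.
Step 3: Hamming bound ⌊q^n / V_q(n,t)⌋ = ⌊6103515625/1513⌋ = 4034048.
Step 4: Compare |C| = 1828083 to 4034048: satisfied.
The claimed |C| lies below the Hamming bound.


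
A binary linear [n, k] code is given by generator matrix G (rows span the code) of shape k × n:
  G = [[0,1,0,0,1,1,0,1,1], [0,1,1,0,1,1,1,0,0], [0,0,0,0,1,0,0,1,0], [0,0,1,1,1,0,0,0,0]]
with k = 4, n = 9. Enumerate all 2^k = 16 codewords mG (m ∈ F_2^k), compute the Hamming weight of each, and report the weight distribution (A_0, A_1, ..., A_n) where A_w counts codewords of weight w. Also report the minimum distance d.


Weight distribution: A_0 = 1, A_2 = 1, A_3 = 4, A_4 = 3, A_5 = 4, A_6 = 3. Minimum distance d = 2.

Enumerate all 2^4 = 16 messages m ∈ F_2^4.
For each, compute codeword c = mG in F_2^9, then tally its weight.
  m = 0000 → c = 000000000, weight = 0.
  m = 1000 → c = 010011011, weight = 5.
  m = 0100 → c = 011011100, weight = 5.
  m = 1100 → c = 001000111, weight = 4.
  m = 0010 → c = 000010010, weight = 2.
  m = 1010 → c = 010001001, weight = 3.
  m = 0110 → c = 011001110, weight = 5.
  m = 1110 → c = 001010101, weight = 4.
  m = 0001 → c = 001110000, weight = 3.
  m = 1001 → c = 011101011, weight = 6.
  m = 0101 → c = 010101100, weight = 4.
  m = 1101 → c = 000110111, weight = 5.
  m = 0011 → c = 001100010, weight = 3.
  m = 1011 → c = 011111001, weight = 6.
  m = 0111 → c = 010111110, weight = 6.
  m = 1111 → c = 000100101, weight = 3.
Tally weights:
  weight 0: 1 codewords.
  weight 2: 1 codewords.
  weight 3: 4 codewords.
  weight 4: 3 codewords.
  weight 5: 4 codewords.
  weight 6: 3 codewords.
Minimum distance d = smallest w > 0 with A_w > 0 = 2.
Sanity: Σ A_w = 16 = 2^4 = 16 ✓.


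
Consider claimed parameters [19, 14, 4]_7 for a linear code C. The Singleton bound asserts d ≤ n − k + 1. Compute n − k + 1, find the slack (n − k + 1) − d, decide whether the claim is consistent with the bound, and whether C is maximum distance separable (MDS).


Singleton RHS = n − k + 1 = 6, slack = 2, bound satisfied, not MDS.

Singleton bound: d ≤ n − k + 1.
Here n = 19, k = 14, so n − k + 1 = 6.
Given d = 4, check d ≤ 6: YES.
Slack = (n − k + 1) − d = 2.
The code is NOT MDS (slack = 2 > 0).
Description: the claimed parameters are [19, 14, 4]_7; such a code would be non-MDS.


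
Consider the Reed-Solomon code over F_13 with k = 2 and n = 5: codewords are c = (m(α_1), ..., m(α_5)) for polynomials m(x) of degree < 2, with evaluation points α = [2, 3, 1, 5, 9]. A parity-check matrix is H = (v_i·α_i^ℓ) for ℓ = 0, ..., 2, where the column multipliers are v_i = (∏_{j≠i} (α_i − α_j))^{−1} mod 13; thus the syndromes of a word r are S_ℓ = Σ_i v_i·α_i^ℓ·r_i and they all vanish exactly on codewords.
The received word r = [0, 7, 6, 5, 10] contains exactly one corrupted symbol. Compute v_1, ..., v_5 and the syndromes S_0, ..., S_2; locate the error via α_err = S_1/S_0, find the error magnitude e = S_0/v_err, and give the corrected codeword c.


S = (11, 3, 2), error at position 4, error magnitude e = 10, c = [0, 7, 6, 8, 10].

Step 1: column multipliers v_i = (∏_{j≠i}(α_i − α_j))^{−1} mod 13.
  i = 1 (α = 2): (2−3)(2−1)(2−5)(2−9) = (−1)·1·(−3)·(−7) = −21 ≡ 5, so v_1 = 5^{−1} = 8 (mod 13).
  i = 2 (α = 3): (3−2)(3−1)(3−5)(3−9) = 1·2·(−2)·(−6) = 24 ≡ 11, so v_2 = 11^{−1} = 6 (mod 13).
  i = 3 (α = 1): (1−2)(1−3)(1−5)(1−9) = (−1)·(−2)·(−4)·(−8) = 64 ≡ 12, so v_3 = 12^{−1} = 12 (mod 13).
  i = 4 (α = 5): (5−2)(5−3)(5−1)(5−9) = 3·2·4·(−4) = −96 ≡ 8, so v_4 = 8^{−1} = 5 (mod 13).
  i = 5 (α = 9): (9−2)(9−3)(9−1)(9−5) = 7·6·8·4 = 1344 ≡ 5, so v_5 = 5^{−1} = 8 (mod 13).
  v = [8, 6, 12, 5, 8].
Step 2: syndromes of r = [0, 7, 6, 5, 10] (all sums mod 13).
  S_0 = Σ v_i r_i = 8·0 + 6·7 + 12·6 + 5·5 + 8·10 = 219 ≡ 11.
  S_1 = Σ v_i α_i r_i = 8·2·0 + 6·3·7 + 12·1·6 + 5·5·5 + 8·9·10 = 1043 ≡ 3.
  α_i^2 mod 13 = [4, 9, 1, 12, 3].
  S_2 = Σ v_i α_i^2 r_i = 8·4·0 + 6·9·7 + 12·1·6 + 5·12·5 + 8·3·10 = 990 ≡ 2.
  S = (11, 3, 2) ≠ 0, so r is not a codeword (an error is present).
Step 3: locate the error. For a single error e at position i, S_ℓ = v_i·e·α_i^ℓ, so α_err = S_1/S_0.
  S_0^{−1} = 11^{−1} = 6 (mod 13), so α_err = 3·6 = 18 ≡ 5 = α_4. Error position i = 4.
  Consistency check: S_2/S_1 = 2·9 = 18 ≡ 5 = α_err ✓ (single-error assumption holds).
Step 4: error magnitude e = S_0/v_4 = S_0·∏_{j≠4}(α_4 − α_j) = 11·8 = 88 ≡ 10 (mod 13).
Step 5: correct position 4: c_4 = r_4 − e = 5 − 10 ≡ 8 (mod 13). Hence c = [0, 7, 6, 8, 10].
  Check: interpolating c through the α_i gives m(x) = 12 + 7·x (degree < 2) with m(α_i) = c_i for every i, so c is indeed a codeword.


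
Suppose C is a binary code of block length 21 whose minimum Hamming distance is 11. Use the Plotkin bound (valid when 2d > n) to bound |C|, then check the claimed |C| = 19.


Plotkin bound M ≤ 22; given |C| = 19 ≤ bound (satisfied).

Check applicability: 2d = 22, n = 21.
2d − n = 1 > 0, so Plotkin applies.
Compute d/(2d−n) = 11/1 ≈ 11.0000.
⌊d/(2d−n)⌋ = 11.
Plotkin bound: M ≤ 2·11 = 22.
Given |C| = 19, check: satisfied.
This |C| is below the Plotkin bound.


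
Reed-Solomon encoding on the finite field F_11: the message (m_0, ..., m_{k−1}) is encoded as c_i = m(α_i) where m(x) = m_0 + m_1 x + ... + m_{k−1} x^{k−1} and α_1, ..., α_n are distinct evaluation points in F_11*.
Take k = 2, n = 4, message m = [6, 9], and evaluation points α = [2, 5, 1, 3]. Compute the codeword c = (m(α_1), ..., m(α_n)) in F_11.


c = [2, 7, 4, 0]

Message polynomial: m(x) = 6 + 9·x (mod 11).
For each evaluation point α_i, compute m(α_i) mod 11:
  α_1 = 2: Horner steps 9 → 2, so m(2) = 2.
  α_2 = 5: Horner steps 9 → 7, so m(5) = 7.
  α_3 = 1: Horner steps 9 → 4, so m(1) = 4.
  α_4 = 3: Horner steps 9 → 0, so m(3) = 0.
Codeword c = [2, 7, 4, 0] ∈ F_11^4.


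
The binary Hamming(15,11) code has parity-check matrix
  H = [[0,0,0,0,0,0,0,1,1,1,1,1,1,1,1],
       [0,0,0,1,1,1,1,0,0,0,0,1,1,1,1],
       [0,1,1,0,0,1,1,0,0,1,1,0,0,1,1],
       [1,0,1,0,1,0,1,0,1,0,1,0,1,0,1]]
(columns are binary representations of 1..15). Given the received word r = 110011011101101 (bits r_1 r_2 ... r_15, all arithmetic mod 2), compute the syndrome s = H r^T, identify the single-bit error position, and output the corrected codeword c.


s = (0, 1, 0, 1)^T, error position = 5, corrected codeword c = 110001011101101

Compute s = H r^T mod 2 one row at a time:
  s_1 = 1 + 1 + 1 + 0 + 1 + 1 + 0 + 1 = 6 ≡ 0 (mod 2).
  s_2 = 0 + 1 + 1 + 0 + 1 + 1 + 0 + 1 = 5 ≡ 1 (mod 2).
  s_3 = 1 + 0 + 1 + 0 + 1 + 0 + 0 + 1 = 4 ≡ 0 (mod 2).
  s_4 = 1 + 0 + 1 + 0 + 1 + 0 + 1 + 1 = 5 ≡ 1 (mod 2).
s = (0, 1, 0, 1)^T — this equals column 5 of H (binary 0101), so error is at position 5.
Correct: flip bit 5 of r = 110011011101101 to get c = 110001011101101.


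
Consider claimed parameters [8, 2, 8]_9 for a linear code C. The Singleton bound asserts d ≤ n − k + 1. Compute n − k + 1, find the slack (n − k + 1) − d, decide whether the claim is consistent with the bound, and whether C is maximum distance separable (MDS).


Singleton RHS = n − k + 1 = 7, slack = -1, bound violated (no such code; not MDS).

Singleton bound: d ≤ n − k + 1.
Here n = 8, k = 2, so n − k + 1 = 7.
Given d = 8, check d ≤ 7: NO.
Slack = (n − k + 1) − d = -1.
The slack is negative: d = 8 exceeds n − k + 1 = 7 by 1, so the Singleton bound is violated and no linear [8, 2, 8]_9 code can exist. In particular it is not MDS (MDS requires d = n − k + 1 exactly).
Description: the claimed parameters are [8, 2, 8]_9; such a code would be impossible (violates the Singleton bound).


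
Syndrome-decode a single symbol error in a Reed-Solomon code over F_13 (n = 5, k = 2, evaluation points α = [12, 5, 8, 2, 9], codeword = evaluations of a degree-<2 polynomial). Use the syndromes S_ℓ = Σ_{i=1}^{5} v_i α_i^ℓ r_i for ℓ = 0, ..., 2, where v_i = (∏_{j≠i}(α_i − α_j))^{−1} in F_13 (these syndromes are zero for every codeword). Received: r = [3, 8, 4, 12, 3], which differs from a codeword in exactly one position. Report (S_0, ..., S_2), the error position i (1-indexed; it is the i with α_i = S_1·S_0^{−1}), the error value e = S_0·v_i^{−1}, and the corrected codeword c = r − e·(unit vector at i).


S = (5, 6, 2), error at position 5, error magnitude e = 9, c = [3, 8, 4, 12, 7].

Step 1: column multipliers v_i = (∏_{j≠i}(α_i − α_j))^{−1} mod 13.
  i = 1 (α = 12): (12−5)(12−8)(12−2)(12−9) = 7·4·10·3 = 840 ≡ 8, so v_1 = 8^{−1} = 5 (mod 13).
  i = 2 (α = 5): (5−12)(5−8)(5−2)(5−9) = (−7)·(−3)·3·(−4) = −252 ≡ 8, so v_2 = 8^{−1} = 5 (mod 13).
  i = 3 (α = 8): (8−12)(8−5)(8−2)(8−9) = (−4)·3·6·(−1) = 72 ≡ 7, so v_3 = 7^{−1} = 2 (mod 13).
  i = 4 (α = 2): (2−12)(2−5)(2−8)(2−9) = (−10)·(−3)·(−6)·(−7) = 1260 ≡ 12, so v_4 = 12^{−1} = 12 (mod 13).
  i = 5 (α = 9): (9−12)(9−5)(9−8)(9−2) = (−3)·4·1·7 = −84 ≡ 7, so v_5 = 7^{−1} = 2 (mod 13).
  v = [5, 5, 2, 12, 2].
Step 2: syndromes of r = [3, 8, 4, 12, 3] (all sums mod 13).
  S_0 = Σ v_i r_i = 5·3 + 5·8 + 2·4 + 12·12 + 2·3 = 213 ≡ 5.
  S_1 = Σ v_i α_i r_i = 5·12·3 + 5·5·8 + 2·8·4 + 12·2·12 + 2·9·3 = 786 ≡ 6.
  α_i^2 mod 13 = [1, 12, 12, 4, 3].
  S_2 = Σ v_i α_i^2 r_i = 5·1·3 + 5·12·8 + 2·12·4 + 12·4·12 + 2·3·3 = 1185 ≡ 2.
  S = (5, 6, 2) ≠ 0, so r is not a codeword (an error is present).
Step 3: locate the error. For a single error e at position i, S_ℓ = v_i·e·α_i^ℓ, so α_err = S_1/S_0.
  S_0^{−1} = 5^{−1} = 8 (mod 13), so α_err = 6·8 = 48 ≡ 9 = α_5. Error position i = 5.
  Consistency check: S_2/S_1 = 2·11 = 22 ≡ 9 = α_err ✓ (single-error assumption holds).
Step 4: error magnitude e = S_0/v_5 = S_0·∏_{j≠5}(α_5 − α_j) = 5·7 = 35 ≡ 9 (mod 13).
Step 5: correct position 5: c_5 = r_5 − e = 3 − 9 ≡ 7 (mod 13). Hence c = [3, 8, 4, 12, 7].
  Check: interpolating c through the α_i gives m(x) = 6 + 3·x (degree < 2) with m(α_i) = c_i for every i, so c is indeed a codeword.


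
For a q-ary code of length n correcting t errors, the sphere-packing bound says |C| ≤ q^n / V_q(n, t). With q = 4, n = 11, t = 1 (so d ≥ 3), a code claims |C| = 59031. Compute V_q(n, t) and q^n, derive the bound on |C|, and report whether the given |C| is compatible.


V_q(n, t) = 34, q^n = 4194304, Hamming bound = 123361, |C| = 59031 ≤ bound (satisfied).

Step 1: Compute V_q(n, t) = Σ_{j=0}^1 C(n, j) (q−1)^j.
  j = 0: C(11,0)·(3)^0 = 1·1 = 1.
  j = 1: C(11,1)·(3)^1 = 11·3 = 33.
  V_q(n, t) = 1 + 33 = 34.
Step 2: q^n = 4^11 = 4194304.
Step 3: Hamming bound ⌊q^n / V_q(n,t)⌋ = ⌊4194304/34⌋ = 123361.
Step 4: Compare |C| = 59031 to 123361: satisfied.
The claimed |C| lies below the Hamming bound.


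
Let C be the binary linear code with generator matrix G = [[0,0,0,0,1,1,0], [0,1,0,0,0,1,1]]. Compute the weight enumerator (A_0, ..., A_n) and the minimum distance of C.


Weight distribution: A_0 = 1, A_2 = 1, A_3 = 2. Minimum distance d = 2.

Enumerate all 2^2 = 4 messages m ∈ F_2^2.
For each, compute codeword c = mG in F_2^7, then tally its weight.
  m = 00 → c = 0000000, weight = 0.
  m = 10 → c = 0000110, weight = 2.
  m = 01 → c = 0100011, weight = 3.
  m = 11 → c = 0100101, weight = 3.
Tally weights:
  weight 0: 1 codewords.
  weight 2: 1 codewords.
  weight 3: 2 codewords.
Minimum distance d = smallest w > 0 with A_w > 0 = 2.
Sanity: Σ A_w = 4 = 2^2 = 4 ✓.


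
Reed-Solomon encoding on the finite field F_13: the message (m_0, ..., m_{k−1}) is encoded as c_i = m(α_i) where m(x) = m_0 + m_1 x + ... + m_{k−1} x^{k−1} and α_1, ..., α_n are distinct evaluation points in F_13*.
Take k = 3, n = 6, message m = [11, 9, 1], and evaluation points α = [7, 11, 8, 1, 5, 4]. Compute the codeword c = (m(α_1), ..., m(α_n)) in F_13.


c = [6, 10, 4, 8, 3, 11]

Message polynomial: m(x) = 11 + 9·x + 1·x^2 (mod 13).
For each evaluation point α_i, compute m(α_i) mod 13:
  α_1 = 7: Horner steps 1 → 3 → 6, so m(7) = 6.
  α_2 = 11: Horner steps 1 → 7 → 10, so m(11) = 10.
  α_3 = 8: Horner steps 1 → 4 → 4, so m(8) = 4.
  α_4 = 1: Horner steps 1 → 10 → 8, so m(1) = 8.
  α_5 = 5: Horner steps 1 → 1 → 3, so m(5) = 3.
  α_6 = 4: Horner steps 1 → 0 → 11, so m(4) = 11.
Codeword c = [6, 10, 4, 8, 3, 11] ∈ F_13^6.


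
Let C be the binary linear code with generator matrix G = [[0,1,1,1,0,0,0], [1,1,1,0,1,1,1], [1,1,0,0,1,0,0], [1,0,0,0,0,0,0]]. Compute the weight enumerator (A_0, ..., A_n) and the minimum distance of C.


Weight distribution: A_0 = 1, A_1 = 1, A_2 = 1, A_3 = 4, A_4 = 5, A_5 = 3, A_6 = 1. Minimum distance d = 1.

Enumerate all 2^4 = 16 messages m ∈ F_2^4.
For each, compute codeword c = mG in F_2^7, then tally its weight.
  m = 0000 → c = 0000000, weight = 0.
  m = 1000 → c = 0111000, weight = 3.
  m = 0100 → c = 1110111, weight = 6.
  m = 1100 → c = 1001111, weight = 5.
  m = 0010 → c = 1100100, weight = 3.
  m = 1010 → c = 1011100, weight = 4.
  m = 0110 → c = 0010011, weight = 3.
  m = 1110 → c = 0101011, weight = 4.
  m = 0001 → c = 1000000, weight = 1.
  m = 1001 → c = 1111000, weight = 4.
  m = 0101 → c = 0110111, weight = 5.
  m = 1101 → c = 0001111, weight = 4.
  m = 0011 → c = 0100100, weight = 2.
  m = 1011 → c = 0011100, weight = 3.
  m = 0111 → c = 1010011, weight = 4.
  m = 1111 → c = 1101011, weight = 5.
Tally weights:
  weight 0: 1 codewords.
  weight 1: 1 codewords.
  weight 2: 1 codewords.
  weight 3: 4 codewords.
  weight 4: 5 codewords.
  weight 5: 3 codewords.
  weight 6: 1 codewords.
Minimum distance d = smallest w > 0 with A_w > 0 = 1.
Sanity: Σ A_w = 16 = 2^4 = 16 ✓.


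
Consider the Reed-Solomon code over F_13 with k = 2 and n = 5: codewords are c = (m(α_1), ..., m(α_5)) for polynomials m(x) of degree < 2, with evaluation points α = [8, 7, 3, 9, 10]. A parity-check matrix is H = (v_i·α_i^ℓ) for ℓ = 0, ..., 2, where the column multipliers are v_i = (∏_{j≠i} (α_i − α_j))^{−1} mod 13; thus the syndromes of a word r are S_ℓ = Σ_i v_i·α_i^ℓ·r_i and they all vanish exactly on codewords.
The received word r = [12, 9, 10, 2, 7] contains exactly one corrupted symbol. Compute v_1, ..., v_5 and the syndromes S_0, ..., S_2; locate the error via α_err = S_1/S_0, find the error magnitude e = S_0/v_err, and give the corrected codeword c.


S = (5, 11, 6), error at position 5, error magnitude e = 2, c = [12, 9, 10, 2, 5].

Step 1: column multipliers v_i = (∏_{j≠i}(α_i − α_j))^{−1} mod 13.
  i = 1 (α = 8): (8−7)(8−3)(8−9)(8−10) = 1·5·(−1)·(−2) = 10 ≡ 10, so v_1 = 10^{−1} = 4 (mod 13).
  i = 2 (α = 7): (7−8)(7−3)(7−9)(7−10) = (−1)·4·(−2)·(−3) = −24 ≡ 2, so v_2 = 2^{−1} = 7 (mod 13).
  i = 3 (α = 3): (3−8)(3−7)(3−9)(3−10) = (−5)·(−4)·(−6)·(−7) = 840 ≡ 8, so v_3 = 8^{−1} = 5 (mod 13).
  i = 4 (α = 9): (9−8)(9−7)(9−3)(9−10) = 1·2·6·(−1) = −12 ≡ 1, so v_4 = 1^{−1} = 1 (mod 13).
  i = 5 (α = 10): (10−8)(10−7)(10−3)(10−9) = 2·3·7·1 = 42 ≡ 3, so v_5 = 3^{−1} = 9 (mod 13).
  v = [4, 7, 5, 1, 9].
Step 2: syndromes of r = [12, 9, 10, 2, 7] (all sums mod 13).
  S_0 = Σ v_i r_i = 4·12 + 7·9 + 5·10 + 1·2 + 9·7 = 226 ≡ 5.
  S_1 = Σ v_i α_i r_i = 4·8·12 + 7·7·9 + 5·3·10 + 1·9·2 + 9·10·7 = 1623 ≡ 11.
  α_i^2 mod 13 = [12, 10, 9, 3, 9].
  S_2 = Σ v_i α_i^2 r_i = 4·12·12 + 7·10·9 + 5·9·10 + 1·3·2 + 9·9·7 = 2229 ≡ 6.
  S = (5, 11, 6) ≠ 0, so r is not a codeword (an error is present).
Step 3: locate the error. For a single error e at position i, S_ℓ = v_i·e·α_i^ℓ, so α_err = S_1/S_0.
  S_0^{−1} = 5^{−1} = 8 (mod 13), so α_err = 11·8 = 88 ≡ 10 = α_5. Error position i = 5.
  Consistency check: S_2/S_1 = 6·6 = 36 ≡ 10 = α_err ✓ (single-error assumption holds).
Step 4: error magnitude e = S_0/v_5 = S_0·∏_{j≠5}(α_5 − α_j) = 5·3 = 15 ≡ 2 (mod 13).
Step 5: correct position 5: c_5 = r_5 − e = 7 − 2 ≡ 5 (mod 13). Hence c = [12, 9, 10, 2, 5].
  Check: interpolating c through the α_i gives m(x) = 1 + 3·x (degree < 2) with m(α_i) = c_i for every i, so c is indeed a codeword.


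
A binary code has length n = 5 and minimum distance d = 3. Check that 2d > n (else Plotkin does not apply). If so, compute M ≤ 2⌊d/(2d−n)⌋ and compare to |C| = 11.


Plotkin bound M ≤ 6; given |C| = 11 > bound (violated).

Check applicability: 2d = 6, n = 5.
2d − n = 1 > 0, so Plotkin applies.
Compute d/(2d−n) = 3/1 ≈ 3.0000.
⌊d/(2d−n)⌋ = 3.
Plotkin bound: M ≤ 2·3 = 6.
Given |C| = 11, check: VIOLATED.
This |C| is above the Plotkin bound, so no binary code with n = 5, d = 3 and 11 codewords exists.


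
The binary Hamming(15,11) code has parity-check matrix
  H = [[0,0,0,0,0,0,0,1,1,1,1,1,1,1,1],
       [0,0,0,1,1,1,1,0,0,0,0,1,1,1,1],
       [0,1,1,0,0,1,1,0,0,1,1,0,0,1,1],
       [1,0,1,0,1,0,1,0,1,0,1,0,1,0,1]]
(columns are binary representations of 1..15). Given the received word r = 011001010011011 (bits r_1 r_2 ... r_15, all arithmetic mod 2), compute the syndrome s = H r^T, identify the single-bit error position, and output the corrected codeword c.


s = (1, 0, 0, 1)^T, error position = 9, corrected codeword c = 011001011011011

Compute s = H r^T mod 2 one row at a time:
  s_1 = 1 + 0 + 0 + 1 + 1 + 0 + 1 + 1 = 5 ≡ 1 (mod 2).
  s_2 = 0 + 0 + 1 + 0 + 1 + 0 + 1 + 1 = 4 ≡ 0 (mod 2).
  s_3 = 1 + 1 + 1 + 0 + 0 + 1 + 1 + 1 = 6 ≡ 0 (mod 2).
  s_4 = 0 + 1 + 0 + 0 + 0 + 1 + 0 + 1 = 3 ≡ 1 (mod 2).
s = (1, 0, 0, 1)^T — this equals column 9 of H (binary 1001), so error is at position 9.
Correct: flip bit 9 of r = 011001010011011 to get c = 011001011011011.


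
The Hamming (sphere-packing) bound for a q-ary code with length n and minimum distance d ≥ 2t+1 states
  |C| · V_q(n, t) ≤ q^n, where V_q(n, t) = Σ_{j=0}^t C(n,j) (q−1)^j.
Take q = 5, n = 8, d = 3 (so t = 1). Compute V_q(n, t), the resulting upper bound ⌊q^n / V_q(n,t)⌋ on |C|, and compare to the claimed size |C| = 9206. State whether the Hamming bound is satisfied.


V_q(n, t) = 33, q^n = 390625, Hamming bound = 11837, |C| = 9206 ≤ bound (satisfied).

Step 1: Compute V_q(n, t) = Σ_{j=0}^1 C(n, j) (q−1)^j.
  j = 0: C(8,0)·(4)^0 = 1·1 = 1.
  j = 1: C(8,1)·(4)^1 = 8·4 = 32.
  V_q(n, t) = 1 + 32 = 33.
Step 2: q^n = 5^8 = 390625.
Step 3: Hamming bound ⌊q^n / V_q(n,t)⌋ = ⌊390625/33⌋ = 11837.
Step 4: Compare |C| = 9206 to 11837: satisfied.
The claimed |C| lies below the Hamming bound.


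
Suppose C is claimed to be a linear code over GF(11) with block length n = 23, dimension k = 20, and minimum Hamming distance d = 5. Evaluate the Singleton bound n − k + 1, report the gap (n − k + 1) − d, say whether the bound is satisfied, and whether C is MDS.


Singleton RHS = n − k + 1 = 4, slack = -1, bound violated (no such code; not MDS).

Singleton bound: d ≤ n − k + 1.
Here n = 23, k = 20, so n − k + 1 = 4.
Given d = 5, check d ≤ 4: NO.
Slack = (n − k + 1) − d = -1.
The slack is negative: d = 5 exceeds n − k + 1 = 4 by 1, so the Singleton bound is violated and no linear [23, 20, 5]_11 code can exist. In particular it is not MDS (MDS requires d = n − k + 1 exactly).
Description: the claimed parameters are [23, 20, 5]_11; such a code would be impossible (violates the Singleton bound).


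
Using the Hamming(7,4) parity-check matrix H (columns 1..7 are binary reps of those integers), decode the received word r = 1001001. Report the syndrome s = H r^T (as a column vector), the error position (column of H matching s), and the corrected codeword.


s = (0, 1, 0)^T, error position = 2, corrected codeword c = 1101001

Compute s = H r^T mod 2 one row at a time:
  s_1 = 1 + 0 + 0 + 1 = 2 ≡ 0 (mod 2).
  s_2 = 0 + 0 + 0 + 1 = 1 ≡ 1 (mod 2).
  s_3 = 1 + 0 + 0 + 1 = 2 ≡ 0 (mod 2).
s = (0, 1, 0)^T — this equals column 2 of H (binary 010), so error is at position 2.
Correct: flip bit 2 of r = 1001001 to get c = 1101001.


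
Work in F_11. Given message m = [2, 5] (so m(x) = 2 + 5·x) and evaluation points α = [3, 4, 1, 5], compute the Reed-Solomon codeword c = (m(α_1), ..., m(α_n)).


c = [6, 0, 7, 5]

Message polynomial: m(x) = 2 + 5·x (mod 11).
For each evaluation point α_i, compute m(α_i) mod 11:
  α_1 = 3: Horner steps 5 → 6, so m(3) = 6.
  α_2 = 4: Horner steps 5 → 0, so m(4) = 0.
  α_3 = 1: Horner steps 5 → 7, so m(1) = 7.
  α_4 = 5: Horner steps 5 → 5, so m(5) = 5.
Codeword c = [6, 0, 7, 5] ∈ F_11^4.


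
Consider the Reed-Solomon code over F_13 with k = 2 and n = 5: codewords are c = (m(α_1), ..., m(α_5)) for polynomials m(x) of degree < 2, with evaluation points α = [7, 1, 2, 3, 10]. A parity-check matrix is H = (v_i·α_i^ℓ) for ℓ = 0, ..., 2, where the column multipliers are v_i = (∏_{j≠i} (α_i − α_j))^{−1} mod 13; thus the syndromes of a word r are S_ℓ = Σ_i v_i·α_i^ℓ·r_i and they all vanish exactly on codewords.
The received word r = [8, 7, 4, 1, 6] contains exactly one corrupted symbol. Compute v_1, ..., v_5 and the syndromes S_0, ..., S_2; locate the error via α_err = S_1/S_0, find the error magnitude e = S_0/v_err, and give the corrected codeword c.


S = (8, 4, 2), error at position 1, error magnitude e = 6, c = [2, 7, 4, 1, 6].

Step 1: column multipliers v_i = (∏_{j≠i}(α_i − α_j))^{−1} mod 13.
  i = 1 (α = 7): (7−1)(7−2)(7−3)(7−10) = 6·5·4·(−3) = −360 ≡ 4, so v_1 = 4^{−1} = 10 (mod 13).
  i = 2 (α = 1): (1−7)(1−2)(1−3)(1−10) = (−6)·(−1)·(−2)·(−9) = 108 ≡ 4, so v_2 = 4^{−1} = 10 (mod 13).
  i = 3 (α = 2): (2−7)(2−1)(2−3)(2−10) = (−5)·1·(−1)·(−8) = −40 ≡ 12, so v_3 = 12^{−1} = 12 (mod 13).
  i = 4 (α = 3): (3−7)(3−1)(3−2)(3−10) = (−4)·2·1·(−7) = 56 ≡ 4, so v_4 = 4^{−1} = 10 (mod 13).
  i = 5 (α = 10): (10−7)(10−1)(10−2)(10−3) = 3·9·8·7 = 1512 ≡ 4, so v_5 = 4^{−1} = 10 (mod 13).
  v = [10, 10, 12, 10, 10].
Step 2: syndromes of r = [8, 7, 4, 1, 6] (all sums mod 13).
  S_0 = Σ v_i r_i = 10·8 + 10·7 + 12·4 + 10·1 + 10·6 = 268 ≡ 8.
  S_1 = Σ v_i α_i r_i = 10·7·8 + 10·1·7 + 12·2·4 + 10·3·1 + 10·10·6 = 1356 ≡ 4.
  α_i^2 mod 13 = [10, 1, 4, 9, 9].
  S_2 = Σ v_i α_i^2 r_i = 10·10·8 + 10·1·7 + 12·4·4 + 10·9·1 + 10·9·6 = 1692 ≡ 2.
  S = (8, 4, 2) ≠ 0, so r is not a codeword (an error is present).
Step 3: locate the error. For a single error e at position i, S_ℓ = v_i·e·α_i^ℓ, so α_err = S_1/S_0.
  S_0^{−1} = 8^{−1} = 5 (mod 13), so α_err = 4·5 = 20 ≡ 7 = α_1. Error position i = 1.
  Consistency check: S_2/S_1 = 2·10 = 20 ≡ 7 = α_err ✓ (single-error assumption holds).
Step 4: error magnitude e = S_0/v_1 = S_0·∏_{j≠1}(α_1 − α_j) = 8·4 = 32 ≡ 6 (mod 13).
Step 5: correct position 1: c_1 = r_1 − e = 8 − 6 ≡ 2 (mod 13). Hence c = [2, 7, 4, 1, 6].
  Check: interpolating c through the α_i gives m(x) = 10 + 10·x (degree < 2) with m(α_i) = c_i for every i, so c is indeed a codeword.


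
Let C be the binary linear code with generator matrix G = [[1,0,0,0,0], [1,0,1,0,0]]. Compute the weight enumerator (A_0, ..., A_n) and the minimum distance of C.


Weight distribution: A_0 = 1, A_1 = 2, A_2 = 1. Minimum distance d = 1.

Enumerate all 2^2 = 4 messages m ∈ F_2^2.
For each, compute codeword c = mG in F_2^5, then tally its weight.
  m = 00 → c = 00000, weight = 0.
  m = 10 → c = 10000, weight = 1.
  m = 01 → c = 10100, weight = 2.
  m = 11 → c = 00100, weight = 1.
Tally weights:
  weight 0: 1 codewords.
  weight 1: 2 codewords.
  weight 2: 1 codewords.
Minimum distance d = smallest w > 0 with A_w > 0 = 1.
Sanity: Σ A_w = 4 = 2^2 = 4 ✓.


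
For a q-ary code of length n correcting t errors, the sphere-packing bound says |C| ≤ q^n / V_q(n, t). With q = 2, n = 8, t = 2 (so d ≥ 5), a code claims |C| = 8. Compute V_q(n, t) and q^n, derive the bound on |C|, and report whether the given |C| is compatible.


V_q(n, t) = 37, q^n = 256, Hamming bound = 6, |C| = 8 > bound (violated).

Step 1: Compute V_q(n, t) = Σ_{j=0}^2 C(n, j) (q−1)^j.
  j = 0: C(8,0)·(1)^0 = 1·1 = 1.
  j = 1: C(8,1)·(1)^1 = 8·1 = 8.
  j = 2: C(8,2)·(1)^2 = 28·1 = 28.
  V_q(n, t) = 1 + 8 + 28 = 37.
Step 2: q^n = 2^8 = 256.
Step 3: Hamming bound ⌊q^n / V_q(n,t)⌋ = ⌊256/37⌋ = 6.
Step 4: Compare |C| = 8 to 6: violated.
The claimed |C| lies above the Hamming bound, so no 2-ary code of length 8 with d ≥ 5 can have 8 codewords.


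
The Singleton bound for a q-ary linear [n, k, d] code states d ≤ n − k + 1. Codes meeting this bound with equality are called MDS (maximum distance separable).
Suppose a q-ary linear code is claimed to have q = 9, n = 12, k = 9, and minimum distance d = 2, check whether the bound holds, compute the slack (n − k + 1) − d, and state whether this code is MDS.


Singleton RHS = n − k + 1 = 4, slack = 2, bound satisfied, not MDS.

Singleton bound: d ≤ n − k + 1.
Here n = 12, k = 9, so n − k + 1 = 4.
Given d = 2, check d ≤ 4: YES.
Slack = (n − k + 1) − d = 2.
The code is NOT MDS (slack = 2 > 0).
Description: the claimed parameters are [12, 9, 2]_9; such a code would be non-MDS.


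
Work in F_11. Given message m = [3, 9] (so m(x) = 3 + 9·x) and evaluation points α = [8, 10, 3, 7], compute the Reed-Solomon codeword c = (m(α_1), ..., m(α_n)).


c = [9, 5, 8, 0]

Message polynomial: m(x) = 3 + 9·x (mod 11).
For each evaluation point α_i, compute m(α_i) mod 11:
  α_1 = 8: Horner steps 9 → 9, so m(8) = 9.
  α_2 = 10: Horner steps 9 → 5, so m(10) = 5.
  α_3 = 3: Horner steps 9 → 8, so m(3) = 8.
  α_4 = 7: Horner steps 9 → 0, so m(7) = 0.
Codeword c = [9, 5, 8, 0] ∈ F_11^4.


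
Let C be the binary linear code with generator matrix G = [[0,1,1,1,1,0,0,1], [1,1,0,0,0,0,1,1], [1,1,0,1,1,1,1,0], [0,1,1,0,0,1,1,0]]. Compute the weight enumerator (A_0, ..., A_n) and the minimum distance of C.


Weight distribution: A_0 = 1, A_1 = 1, A_3 = 2, A_4 = 5, A_5 = 5, A_6 = 2. Minimum distance d = 1.

Enumerate all 2^4 = 16 messages m ∈ F_2^4.
For each, compute codeword c = mG in F_2^8, then tally its weight.
  m = 0000 → c = 00000000, weight = 0.
  m = 1000 → c = 01111001, weight = 5.
  m = 0100 → c = 11000011, weight = 4.
  m = 1100 → c = 10111010, weight = 5.
  m = 0010 → c = 11011110, weight = 6.
  m = 1010 → c = 10100111, weight = 5.
  m = 0110 → c = 00011101, weight = 4.
  m = 1110 → c = 01100100, weight = 3.
  m = 0001 → c = 01100110, weight = 4.
  m = 1001 → c = 00011111, weight = 5.
  m = 0101 → c = 10100101, weight = 4.
  m = 1101 → c = 11011100, weight = 5.
  m = 0011 → c = 10111000, weight = 4.
  m = 1011 → c = 11000001, weight = 3.
  m = 0111 → c = 01111011, weight = 6.
  m = 1111 → c = 00000010, weight = 1.
Tally weights:
  weight 0: 1 codewords.
  weight 1: 1 codewords.
  weight 3: 2 codewords.
  weight 4: 5 codewords.
  weight 5: 5 codewords.
  weight 6: 2 codewords.
Minimum distance d = smallest w > 0 with A_w > 0 = 1.
Sanity: Σ A_w = 16 = 2^4 = 16 ✓.


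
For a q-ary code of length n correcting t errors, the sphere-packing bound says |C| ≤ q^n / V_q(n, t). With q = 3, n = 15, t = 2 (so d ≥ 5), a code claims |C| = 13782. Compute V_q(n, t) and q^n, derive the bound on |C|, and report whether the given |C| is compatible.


V_q(n, t) = 451, q^n = 14348907, Hamming bound = 31815, |C| = 13782 ≤ bound (satisfied).

Step 1: Compute V_q(n, t) = Σ_{j=0}^2 C(n, j) (q−1)^j.
  j = 0: C(15,0)·(2)^0 = 1·1 = 1.
  j = 1: C(15,1)·(2)^1 = 15·2 = 30.
  j = 2: C(15,2)·(2)^2 = 105·4 = 420.
  V_q(n, t) = 1 + 30 + 420 = 451.
Step 2: q^n = 3^15 = 14348907.
Step 3: Hamming bound ⌊q^n / V_q(n,t)⌋ = ⌊14348907/451⌋ = 31815.
Step 4: Compare |C| = 13782 to 31815: satisfied.
The claimed |C| lies below the Hamming bound.


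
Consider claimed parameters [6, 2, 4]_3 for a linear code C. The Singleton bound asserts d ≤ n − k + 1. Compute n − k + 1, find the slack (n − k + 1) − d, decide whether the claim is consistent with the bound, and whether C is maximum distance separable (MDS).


Singleton RHS = n − k + 1 = 5, slack = 1, bound satisfied, not MDS.

Singleton bound: d ≤ n − k + 1.
Here n = 6, k = 2, so n − k + 1 = 5.
Given d = 4, check d ≤ 5: YES.
Slack = (n − k + 1) − d = 1.
The code is NOT MDS (slack = 1 > 0).
Description: the claimed parameters are [6, 2, 4]_3; such a code would be non-MDS.


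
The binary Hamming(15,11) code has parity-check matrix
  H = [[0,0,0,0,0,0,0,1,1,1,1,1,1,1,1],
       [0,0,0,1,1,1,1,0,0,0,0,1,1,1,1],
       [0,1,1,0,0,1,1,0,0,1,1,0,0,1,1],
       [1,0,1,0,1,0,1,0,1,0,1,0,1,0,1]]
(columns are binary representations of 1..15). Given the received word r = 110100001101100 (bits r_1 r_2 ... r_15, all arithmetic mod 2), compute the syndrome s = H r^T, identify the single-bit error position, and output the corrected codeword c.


s = (0, 1, 0, 1)^T, error position = 5, corrected codeword c = 110110001101100

Compute s = H r^T mod 2 one row at a time:
  s_1 = 0 + 1 + 1 + 0 + 1 + 1 + 0 + 0 = 4 ≡ 0 (mod 2).
  s_2 = 1 + 0 + 0 + 0 + 1 + 1 + 0 + 0 = 3 ≡ 1 (mod 2).
  s_3 = 1 + 0 + 0 + 0 + 1 + 0 + 0 + 0 = 2 ≡ 0 (mod 2).
  s_4 = 1 + 0 + 0 + 0 + 1 + 0 + 1 + 0 = 3 ≡ 1 (mod 2).
s = (0, 1, 0, 1)^T — this equals column 5 of H (binary 0101), so error is at position 5.
Correct: flip bit 5 of r = 110100001101100 to get c = 110110001101100.


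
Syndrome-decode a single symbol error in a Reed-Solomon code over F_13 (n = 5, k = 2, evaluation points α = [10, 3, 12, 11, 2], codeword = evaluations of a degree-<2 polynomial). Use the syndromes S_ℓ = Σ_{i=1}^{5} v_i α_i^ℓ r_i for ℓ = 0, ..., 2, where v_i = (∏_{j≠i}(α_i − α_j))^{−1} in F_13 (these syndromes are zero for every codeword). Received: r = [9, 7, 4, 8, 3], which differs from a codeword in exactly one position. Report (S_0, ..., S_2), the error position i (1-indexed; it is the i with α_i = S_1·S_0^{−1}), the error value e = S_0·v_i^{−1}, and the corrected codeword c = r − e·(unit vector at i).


S = (10, 6, 1), error at position 4, error magnitude e = 8, c = [9, 7, 4, 0, 3].

Step 1: column multipliers v_i = (∏_{j≠i}(α_i − α_j))^{−1} mod 13.
  i = 1 (α = 10): (10−3)(10−12)(10−11)(10−2) = 7·(−2)·(−1)·8 = 112 ≡ 8, so v_1 = 8^{−1} = 5 (mod 13).
  i = 2 (α = 3): (3−10)(3−12)(3−11)(3−2) = (−7)·(−9)·(−8)·1 = −504 ≡ 3, so v_2 = 3^{−1} = 9 (mod 13).
  i = 3 (α = 12): (12−10)(12−3)(12−11)(12−2) = 2·9·1·10 = 180 ≡ 11, so v_3 = 11^{−1} = 6 (mod 13).
  i = 4 (α = 11): (11−10)(11−3)(11−12)(11−2) = 1·8·(−1)·9 = −72 ≡ 6, so v_4 = 6^{−1} = 11 (mod 13).
  i = 5 (α = 2): (2−10)(2−3)(2−12)(2−11) = (−8)·(−1)·(−10)·(−9) = 720 ≡ 5, so v_5 = 5^{−1} = 8 (mod 13).
  v = [5, 9, 6, 11, 8].
Step 2: syndromes of r = [9, 7, 4, 8, 3] (all sums mod 13).
  S_0 = Σ v_i r_i = 5·9 + 9·7 + 6·4 + 11·8 + 8·3 = 244 ≡ 10.
  S_1 = Σ v_i α_i r_i = 5·10·9 + 9·3·7 + 6·12·4 + 11·11·8 + 8·2·3 = 1943 ≡ 6.
  α_i^2 mod 13 = [9, 9, 1, 4, 4].
  S_2 = Σ v_i α_i^2 r_i = 5·9·9 + 9·9·7 + 6·1·4 + 11·4·8 + 8·4·3 = 1444 ≡ 1.
  S = (10, 6, 1) ≠ 0, so r is not a codeword (an error is present).
Step 3: locate the error. For a single error e at position i, S_ℓ = v_i·e·α_i^ℓ, so α_err = S_1/S_0.
  S_0^{−1} = 10^{−1} = 4 (mod 13), so α_err = 6·4 = 24 ≡ 11 = α_4. Error position i = 4.
  Consistency check: S_2/S_1 = 1·11 = 11 ≡ 11 = α_err ✓ (single-error assumption holds).
Step 4: error magnitude e = S_0/v_4 = S_0·∏_{j≠4}(α_4 − α_j) = 10·6 = 60 ≡ 8 (mod 13).
Step 5: correct position 4: c_4 = r_4 − e = 8 − 8 ≡ 0 (mod 13). Hence c = [9, 7, 4, 0, 3].
  Check: interpolating c through the α_i gives m(x) = 8 + 4·x (degree < 2) with m(α_i) = c_i for every i, so c is indeed a codeword.


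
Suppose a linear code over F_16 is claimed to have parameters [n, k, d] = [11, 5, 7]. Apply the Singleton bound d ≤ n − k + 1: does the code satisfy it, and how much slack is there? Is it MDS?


Singleton RHS = n − k + 1 = 7, slack = 0, bound satisfied, MDS.

Singleton bound: d ≤ n − k + 1.
Here n = 11, k = 5, so n − k + 1 = 7.
Given d = 7, check d ≤ 7: YES.
Slack = (n − k + 1) − d = 0.
The code is MDS (slack = 0).
Description: the claimed parameters are [11, 5, 7]_16; such a code would be MDS (meets Singleton bound).


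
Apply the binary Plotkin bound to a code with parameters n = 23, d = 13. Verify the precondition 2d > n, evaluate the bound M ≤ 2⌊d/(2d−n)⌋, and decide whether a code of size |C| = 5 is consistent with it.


Plotkin bound M ≤ 8; given |C| = 5 ≤ bound (satisfied).

Check applicability: 2d = 26, n = 23.
2d − n = 3 > 0, so Plotkin applies.
Compute d/(2d−n) = 13/3 ≈ 4.3333.
⌊d/(2d−n)⌋ = 4.
Plotkin bound: M ≤ 2·4 = 8.
Given |C| = 5, check: satisfied.
This |C| is below the Plotkin bound.


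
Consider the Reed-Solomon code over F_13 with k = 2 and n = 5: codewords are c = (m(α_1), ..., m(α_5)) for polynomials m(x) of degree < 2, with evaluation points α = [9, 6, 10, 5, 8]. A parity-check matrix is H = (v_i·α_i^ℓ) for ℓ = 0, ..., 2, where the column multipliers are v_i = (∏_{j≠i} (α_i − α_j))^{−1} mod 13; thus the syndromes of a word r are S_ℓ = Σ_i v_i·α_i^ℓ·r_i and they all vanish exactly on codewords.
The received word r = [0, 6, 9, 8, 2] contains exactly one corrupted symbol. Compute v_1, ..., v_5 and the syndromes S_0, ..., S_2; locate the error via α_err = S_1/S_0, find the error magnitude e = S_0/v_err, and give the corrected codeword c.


S = (11, 6, 8), error at position 3, error magnitude e = 11, c = [0, 6, 11, 8, 2].

Step 1: column multipliers v_i = (∏_{j≠i}(α_i − α_j))^{−1} mod 13.
  i = 1 (α = 9): (9−6)(9−10)(9−5)(9−8) = 3·(−1)·4·1 = −12 ≡ 1, so v_1 = 1^{−1} = 1 (mod 13).
  i = 2 (α = 6): (6−9)(6−10)(6−5)(6−8) = (−3)·(−4)·1·(−2) = −24 ≡ 2, so v_2 = 2^{−1} = 7 (mod 13).
  i = 3 (α = 10): (10−9)(10−6)(10−5)(10−8) = 1·4·5·2 = 40 ≡ 1, so v_3 = 1^{−1} = 1 (mod 13).
  i = 4 (α = 5): (5−9)(5−6)(5−10)(5−8) = (−4)·(−1)·(−5)·(−3) = 60 ≡ 8, so v_4 = 8^{−1} = 5 (mod 13).
  i = 5 (α = 8): (8−9)(8−6)(8−10)(8−5) = (−1)·2·(−2)·3 = 12 ≡ 12, so v_5 = 12^{−1} = 12 (mod 13).
  v = [1, 7, 1, 5, 12].
Step 2: syndromes of r = [0, 6, 9, 8, 2] (all sums mod 13).
  S_0 = Σ v_i r_i = 1·0 + 7·6 + 1·9 + 5·8 + 12·2 = 115 ≡ 11.
  S_1 = Σ v_i α_i r_i = 1·9·0 + 7·6·6 + 1·10·9 + 5·5·8 + 12·8·2 = 734 ≡ 6.
  α_i^2 mod 13 = [3, 10, 9, 12, 12].
  S_2 = Σ v_i α_i^2 r_i = 1·3·0 + 7·10·6 + 1·9·9 + 5·12·8 + 12·12·2 = 1269 ≡ 8.
  S = (11, 6, 8) ≠ 0, so r is not a codeword (an error is present).
Step 3: locate the error. For a single error e at position i, S_ℓ = v_i·e·α_i^ℓ, so α_err = S_1/S_0.
  S_0^{−1} = 11^{−1} = 6 (mod 13), so α_err = 6·6 = 36 ≡ 10 = α_3. Error position i = 3.
  Consistency check: S_2/S_1 = 8·11 = 88 ≡ 10 = α_err ✓ (single-error assumption holds).
Step 4: error magnitude e = S_0/v_3 = S_0·∏_{j≠3}(α_3 − α_j) = 11·1 = 11 ≡ 11 (mod 13).
Step 5: correct position 3: c_3 = r_3 − e = 9 − 11 ≡ 11 (mod 13). Hence c = [0, 6, 11, 8, 2].
  Check: interpolating c through the α_i gives m(x) = 5 + 11·x (degree < 2) with m(α_i) = c_i for every i, so c is indeed a codeword.
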